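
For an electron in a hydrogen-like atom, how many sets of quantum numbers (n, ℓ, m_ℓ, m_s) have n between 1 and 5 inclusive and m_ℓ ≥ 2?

For each n in the range, tally the orbitals obeying m_ℓ ≥ 2:
n=3 → 1; n=4 → 3; n=5 → 6.
Orbitals: 1 + 3 + 6 = 10. Including both spin states (m_s = ±1/2) gives 2 × 10 = 20 states.

20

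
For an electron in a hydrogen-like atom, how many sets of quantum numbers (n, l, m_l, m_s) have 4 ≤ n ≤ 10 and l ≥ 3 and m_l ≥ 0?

336

Treat each shell separately and count matching orbitals:
n=4 → 4; n=5 → 9; n=6 → 15; n=7 → 22; n=8 → 30; n=9 → 39; n=10 → 49.
Orbitals: 4 + 9 + 15 + 22 + 30 + 39 + 49 = 168. Including both spin states (m_s = ±1/2) gives 2 × 168 = 336 states.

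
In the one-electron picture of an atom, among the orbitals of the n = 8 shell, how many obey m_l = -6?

Orbitals with m_l = -6, by l: l=6 → 1; l=7 → 1.
Total orbitals: 1 + 1 = 2.

2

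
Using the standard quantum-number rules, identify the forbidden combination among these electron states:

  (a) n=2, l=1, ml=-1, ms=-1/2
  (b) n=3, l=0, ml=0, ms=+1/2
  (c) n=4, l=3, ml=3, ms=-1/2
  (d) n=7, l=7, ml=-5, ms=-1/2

(d)

(d) has l = 7 ≥ n = 7, violating 0 ≤ l ≤ n−1.
The remaining sets (a), (b), (c) satisfy all four rules.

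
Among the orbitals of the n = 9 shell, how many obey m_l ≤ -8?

Contributions: l=8 → 1.
Total orbitals: 1.

1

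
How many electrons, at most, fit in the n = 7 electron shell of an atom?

98

A shell holds 2n² electrons: 2 × 7² = 2 × 49 = 98.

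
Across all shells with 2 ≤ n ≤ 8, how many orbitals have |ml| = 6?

6

Go shell by shell, enumerating (l, ml) with |ml| = 6:
n=7 → 2; n=8 → 4.
Total orbitals: 2 + 4 = 6.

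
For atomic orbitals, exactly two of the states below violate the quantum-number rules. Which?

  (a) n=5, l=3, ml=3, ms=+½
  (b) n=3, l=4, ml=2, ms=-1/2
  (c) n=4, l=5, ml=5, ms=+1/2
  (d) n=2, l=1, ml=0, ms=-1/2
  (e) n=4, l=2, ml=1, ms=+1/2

(b) has l = 4 ≥ n = 3, violating 0 ≤ l ≤ n−1.
(c) has l = 5 ≥ n = 4, violating 0 ≤ l ≤ n−1.
The remaining sets (a), (d), (e) satisfy all four rules.

(b) and (c)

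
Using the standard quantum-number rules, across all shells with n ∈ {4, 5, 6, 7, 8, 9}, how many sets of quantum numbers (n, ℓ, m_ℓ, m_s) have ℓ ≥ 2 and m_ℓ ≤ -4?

Count contributing orbitals for each principal shell:
n=5 → 1; n=6 → 3; n=7 → 6; n=8 → 10; n=9 → 15.
Orbitals: 1 + 3 + 6 + 10 + 15 = 35. Including both spin states (m_s = ±1/2) gives 2 × 35 = 70 states.

70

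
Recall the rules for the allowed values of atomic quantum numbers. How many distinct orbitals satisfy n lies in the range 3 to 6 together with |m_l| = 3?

Work shell by shell — for each n, count the (l, m_l) pairs that satisfy |m_l| = 3:
n=4 → 2; n=5 → 4; n=6 → 6.
Total orbitals: 2 + 4 + 6 = 12.

12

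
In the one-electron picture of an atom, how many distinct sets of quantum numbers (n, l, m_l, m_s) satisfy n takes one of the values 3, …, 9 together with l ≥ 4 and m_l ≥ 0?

190

For each n in the range, tally the orbitals obeying l ≥ 4 and m_l ≥ 0:
n=5 → 5; n=6 → 11; n=7 → 18; n=8 → 26; n=9 → 35.
Orbitals: 5 + 11 + 18 + 26 + 35 = 95. Including both spin states (m_s = ±1/2) gives 2 × 95 = 190 states.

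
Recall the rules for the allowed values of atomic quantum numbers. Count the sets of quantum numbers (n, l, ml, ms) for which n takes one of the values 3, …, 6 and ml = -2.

Treat each shell separately and count matching orbitals:
n=3 → 1; n=4 → 2; n=5 → 3; n=6 → 4.
Orbitals: 1 + 2 + 3 + 4 = 10. Including both spin states (ms = ±1/2) gives 2 × 10 = 20 states.

20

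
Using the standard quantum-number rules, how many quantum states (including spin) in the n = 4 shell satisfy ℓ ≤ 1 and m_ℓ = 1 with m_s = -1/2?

For n = 4, ℓ ranges over 0 … 3.
Contributions: ℓ=1 → 1.
Orbitals: 1. With m_s fixed to a single value there is one state per orbital, giving 1 state.

1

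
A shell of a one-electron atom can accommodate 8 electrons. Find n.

n = 2

2n² = 8 ⇒ n² = 4 ⇒ n = 2.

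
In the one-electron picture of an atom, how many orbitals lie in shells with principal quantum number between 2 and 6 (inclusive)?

Shell n has n² orbitals: 2²=4 + 3²=9 + 4²=16 + 5²=25 + 6²=36 = 90 orbitals.

90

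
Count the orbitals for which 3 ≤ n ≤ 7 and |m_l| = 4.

Go shell by shell, enumerating (l, m_l) with |m_l| = 4:
n=5 → 2; n=6 → 4; n=7 → 6.
Total orbitals: 2 + 4 + 6 = 12.

12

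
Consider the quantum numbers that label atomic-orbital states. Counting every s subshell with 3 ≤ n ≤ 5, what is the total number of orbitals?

An s subshell (l = 0) exists for every n ≥ 1, so shells n = 3, 4, 5 each contribute one — 3 subshells.
Since each s subshell has 2·0+1 = 1 orbital, the total is 3 × 1 = 3.

3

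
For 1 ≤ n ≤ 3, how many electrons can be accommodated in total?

Total orbitals = 1² + 2² + 3² = 14. Doubling for spin gives 28 electrons.

28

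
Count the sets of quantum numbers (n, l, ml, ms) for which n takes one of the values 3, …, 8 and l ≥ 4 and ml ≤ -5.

20

Go shell by shell, enumerating (l, ml) with l ≥ 4 and ml ≤ -5:
n=6 → 1; n=7 → 3; n=8 → 6.
Orbitals: 1 + 3 + 6 = 10. Including both spin states (ms = ±1/2) gives 2 × 10 = 20 states.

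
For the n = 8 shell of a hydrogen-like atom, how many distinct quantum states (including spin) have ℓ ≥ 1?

126

The (ℓ, m_ℓ) pairs meeting ℓ ≥ 1 give: ℓ=1 → 3; ℓ=2 → 5; ℓ=3 → 7; ℓ=4 → 9; ℓ=5 → 11; ℓ=6 → 13; ℓ=7 → 15.
Orbitals: 3 + 5 + 7 + 9 + 11 + 13 + 15 = 63. Each orbital carries two spin states, so 63 × 2 = 126 states.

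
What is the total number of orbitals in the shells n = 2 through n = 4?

29

Shell n has n² orbitals: 2²=4 + 3²=9 + 4²=16 = 29 orbitals.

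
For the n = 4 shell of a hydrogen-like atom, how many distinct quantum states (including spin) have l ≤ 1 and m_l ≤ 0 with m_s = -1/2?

Per l-value: l=0 → 1; l=1 → 2.
Orbitals: 1 + 2 = 3. With m_s fixed to a single value there is one state per orbital, giving 3 states.

3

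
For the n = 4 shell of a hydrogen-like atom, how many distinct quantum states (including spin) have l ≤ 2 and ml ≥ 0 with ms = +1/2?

6

With n = 4 the allowed l are 0, 1, …, 3.
Contributions: l=0 → 1; l=1 → 2; l=2 → 3.
Orbitals: 1 + 2 + 3 = 6. With ms fixed to a single value there is one state per orbital, giving 6 states.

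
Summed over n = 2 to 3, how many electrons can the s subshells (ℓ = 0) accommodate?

4

An s subshell (ℓ = 0) exists for every n ≥ 1, so shells n = 2, 3 each contribute one — 2 subshells.
Since each s subshell holds 2(2·0+1) = 2 electrons, the total is 2 × 2 = 4.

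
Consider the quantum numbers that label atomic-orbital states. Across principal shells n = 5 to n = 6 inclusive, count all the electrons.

Shell n has n² orbitals: 5²=25 + 6²=36 = 61 orbitals.
Two spin states per orbital: 2 × 61 = 122 electrons.

122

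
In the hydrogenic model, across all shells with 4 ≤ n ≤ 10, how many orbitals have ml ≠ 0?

322

Work shell by shell — for each n, count the (l, ml) pairs that satisfy ml ≠ 0:
n=4 → 12; n=5 → 20; n=6 → 30; n=7 → 42; n=8 → 56; n=9 → 72; n=10 → 90.
Total orbitals: 12 + 20 + 30 + 42 + 56 + 72 + 90 = 322.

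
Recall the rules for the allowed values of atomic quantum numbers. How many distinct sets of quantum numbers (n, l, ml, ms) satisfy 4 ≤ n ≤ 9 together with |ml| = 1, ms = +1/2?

Treat each shell separately and count matching orbitals:
n=4 → 6; n=5 → 8; n=6 → 10; n=7 → 12; n=8 → 14; n=9 → 16.
Orbitals: 6 + 8 + 10 + 12 + 14 + 16 = 66. With ms fixed to +1/2 there is one state per orbital, so 66 states.

66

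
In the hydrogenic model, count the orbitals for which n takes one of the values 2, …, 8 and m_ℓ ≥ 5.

10

Per-shell orbital counts meeting the constraint:
n=6 → 1; n=7 → 3; n=8 → 6.
Total orbitals: 1 + 3 + 6 = 10.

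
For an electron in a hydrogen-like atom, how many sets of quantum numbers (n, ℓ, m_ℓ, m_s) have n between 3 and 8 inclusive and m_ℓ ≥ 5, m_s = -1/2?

10

Go shell by shell, enumerating (ℓ, m_ℓ) with m_ℓ ≥ 5:
n=6 → 1; n=7 → 3; n=8 → 6.
Orbitals: 1 + 3 + 6 = 10. With m_s fixed to -1/2 there is one state per orbital, so 10 states.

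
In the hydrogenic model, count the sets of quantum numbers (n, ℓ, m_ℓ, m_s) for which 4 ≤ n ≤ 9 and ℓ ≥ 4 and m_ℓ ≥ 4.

70

Go shell by shell, enumerating (ℓ, m_ℓ) with ℓ ≥ 4 and m_ℓ ≥ 4:
n=5 → 1; n=6 → 3; n=7 → 6; n=8 → 10; n=9 → 15.
Orbitals: 1 + 3 + 6 + 10 + 15 = 35. Including both spin states (m_s = ±1/2) gives 2 × 35 = 70 states.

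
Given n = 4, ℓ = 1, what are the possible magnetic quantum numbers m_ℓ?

-1, 0, 1

m_ℓ takes every integer from −ℓ to +ℓ. With ℓ = 1 that gives the 3 values -1, 0, 1.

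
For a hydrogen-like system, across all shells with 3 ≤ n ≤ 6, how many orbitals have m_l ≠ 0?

68

Go shell by shell, enumerating (l, m_l) with m_l ≠ 0:
n=3 → 6; n=4 → 12; n=5 → 20; n=6 → 30.
Total orbitals: 6 + 12 + 20 + 30 = 68.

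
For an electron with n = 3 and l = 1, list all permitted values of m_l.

m_l takes every integer from −l to +l. With l = 1 that gives the 3 values -1, 0, 1.

-1, 0, 1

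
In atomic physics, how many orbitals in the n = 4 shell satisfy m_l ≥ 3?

1

Go through l = 0, …, 3 (the values permitted for n = 4).
Per l-value: l=3 → 1.
Total orbitals: 1.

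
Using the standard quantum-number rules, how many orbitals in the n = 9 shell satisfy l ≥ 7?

32

The n = 9 shell has l = 0 through 8; check each.
Contributions: l=7 → 15; l=8 → 17.
Total orbitals: 15 + 17 = 32.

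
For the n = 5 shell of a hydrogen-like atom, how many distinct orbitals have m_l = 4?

1

The (l, m_l) pairs meeting m_l = 4 give: l=4 → 1.
Total orbitals: 1.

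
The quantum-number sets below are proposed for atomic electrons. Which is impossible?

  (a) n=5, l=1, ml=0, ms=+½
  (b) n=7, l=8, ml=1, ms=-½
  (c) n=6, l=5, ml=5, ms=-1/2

(b) has l = 8 ≥ n = 7, violating 0 ≤ l ≤ n−1.
The remaining sets (a), (c) satisfy all four rules.

(b)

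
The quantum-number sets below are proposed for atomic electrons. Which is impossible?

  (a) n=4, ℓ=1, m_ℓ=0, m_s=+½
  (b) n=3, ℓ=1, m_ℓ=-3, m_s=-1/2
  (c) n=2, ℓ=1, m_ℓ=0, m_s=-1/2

(b)

(b) has |m_ℓ| = 3 > ℓ = 1, violating −ℓ ≤ m_ℓ ≤ ℓ.
The remaining sets (a), (c) satisfy all four rules.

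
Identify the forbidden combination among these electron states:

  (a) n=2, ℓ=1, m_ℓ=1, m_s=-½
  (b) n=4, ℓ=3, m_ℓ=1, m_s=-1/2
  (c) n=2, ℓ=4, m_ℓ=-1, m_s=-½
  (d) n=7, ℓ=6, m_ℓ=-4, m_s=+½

(c)

(c) has ℓ = 4 ≥ n = 2, violating 0 ≤ ℓ ≤ n−1.
The remaining sets (a), (b), (d) satisfy all four rules.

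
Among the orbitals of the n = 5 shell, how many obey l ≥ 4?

The (l, ml) pairs meeting l ≥ 4 give: l=4 → 9.
Total orbitals: 9.

9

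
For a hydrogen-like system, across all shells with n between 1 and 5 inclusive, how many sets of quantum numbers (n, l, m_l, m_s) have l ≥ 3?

46

For each n in the range, tally the orbitals obeying l ≥ 3:
n=4 → 7; n=5 → 16.
Orbitals: 7 + 16 = 23. Including both spin states (m_s = ±1/2) gives 2 × 23 = 46 states.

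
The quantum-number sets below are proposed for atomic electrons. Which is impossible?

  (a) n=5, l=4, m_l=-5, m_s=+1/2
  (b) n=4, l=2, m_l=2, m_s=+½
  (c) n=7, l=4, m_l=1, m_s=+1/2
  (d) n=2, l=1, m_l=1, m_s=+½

(a) has |m_l| = 5 > l = 4, violating −l ≤ m_l ≤ l.
The remaining sets (b), (c), (d) satisfy all four rules.

(a)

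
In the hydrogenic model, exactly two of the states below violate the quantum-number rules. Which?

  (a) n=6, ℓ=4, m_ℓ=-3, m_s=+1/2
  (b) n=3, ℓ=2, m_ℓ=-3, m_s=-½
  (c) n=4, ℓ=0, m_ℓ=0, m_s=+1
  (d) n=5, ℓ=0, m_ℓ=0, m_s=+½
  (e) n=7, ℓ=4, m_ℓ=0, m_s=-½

(b) and (c)

(b) has |m_ℓ| = 3 > ℓ = 2, violating −ℓ ≤ m_ℓ ≤ ℓ.
(c) has m_s = +1, but an electron's spin must be ±1/2.
The remaining sets (a), (d), (e) satisfy all four rules.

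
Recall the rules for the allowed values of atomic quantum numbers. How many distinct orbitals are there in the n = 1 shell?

1

The n = 1 shell contains n² = 1² = 1 orbital.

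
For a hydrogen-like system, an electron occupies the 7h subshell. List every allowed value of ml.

-5, -4, -3, -2, -1, 0, 1, 2, 3, 4, 5

The 7h subshell has l = 5, and ml takes every integer from −l to +l. With l = 5 that gives the 11 values -5, -4, -3, -2, -1, 0, 1, 2, 3, 4, 5.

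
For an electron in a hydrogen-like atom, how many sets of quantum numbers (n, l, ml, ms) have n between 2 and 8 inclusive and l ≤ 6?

Go shell by shell, enumerating (l, ml) with l ≤ 6:
n=2 → 4; n=3 → 9; n=4 → 16; n=5 → 25; n=6 → 36; n=7 → 49; n=8 → 49.
Orbitals: 4 + 9 + 16 + 25 + 36 + 49 + 49 = 188. Including both spin states (ms = ±1/2) gives 2 × 188 = 376 states.

376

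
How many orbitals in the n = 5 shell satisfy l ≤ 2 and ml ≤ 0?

6

The n = 5 shell has l = 0 through 4; check each.
The (l, ml) pairs meeting l ≤ 2 and ml ≤ 0 give: l=0 → 1; l=1 → 2; l=2 → 3.
Total orbitals: 1 + 2 + 3 = 6.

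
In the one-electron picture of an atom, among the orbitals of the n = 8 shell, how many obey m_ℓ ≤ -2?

21

Go through ℓ = 0, …, 7 (the values permitted for n = 8).
Orbitals with m_ℓ ≤ -2, by ℓ: ℓ=2 → 1; ℓ=3 → 2; ℓ=4 → 3; ℓ=5 → 4; ℓ=6 → 5; ℓ=7 → 6.
Total orbitals: 1 + 2 + 3 + 4 + 5 + 6 = 21.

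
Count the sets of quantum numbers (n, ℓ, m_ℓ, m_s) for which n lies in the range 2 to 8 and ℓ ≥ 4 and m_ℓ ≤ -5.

20

Treat each shell separately and count matching orbitals:
n=6 → 1; n=7 → 3; n=8 → 6.
Orbitals: 1 + 3 + 6 = 10. Including both spin states (m_s = ±1/2) gives 2 × 10 = 20 states.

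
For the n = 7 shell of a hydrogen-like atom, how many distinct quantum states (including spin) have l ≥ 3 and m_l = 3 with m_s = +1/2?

4

Orbitals with l ≥ 3 and m_l = 3, by l: l=3 → 1; l=4 → 1; l=5 → 1; l=6 → 1.
Orbitals: 1 + 1 + 1 + 1 = 4. With m_s fixed to a single value there is one state per orbital, giving 4 states.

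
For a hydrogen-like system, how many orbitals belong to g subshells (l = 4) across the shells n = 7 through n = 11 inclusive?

45

A g subshell (l = 4) exists for every n ≥ 5, so shells n = 7, 8, 9, 10, 11 each contribute one — 5 subshells.
Since each g subshell has 2·4+1 = 9 orbitals, the total is 5 × 9 = 45.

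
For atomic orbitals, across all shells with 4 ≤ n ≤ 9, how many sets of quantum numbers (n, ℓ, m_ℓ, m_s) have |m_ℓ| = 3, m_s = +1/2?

42

For each n in the range, tally the orbitals obeying |m_ℓ| = 3:
n=4 → 2; n=5 → 4; n=6 → 6; n=7 → 8; n=8 → 10; n=9 → 12.
Orbitals: 2 + 4 + 6 + 8 + 10 + 12 = 42. With m_s fixed to +1/2 there is one state per orbital, so 42 states.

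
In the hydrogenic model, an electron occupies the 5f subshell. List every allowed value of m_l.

The 5f subshell has l = 3, and m_l takes every integer from −l to +l. With l = 3 that gives the 7 values -3, -2, -1, 0, 1, 2, 3.

-3, -2, -1, 0, 1, 2, 3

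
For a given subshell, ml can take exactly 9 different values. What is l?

ml ranges over 2l+1 integers, so 2l+1 = 9 ⇒ l = 4.

l = 4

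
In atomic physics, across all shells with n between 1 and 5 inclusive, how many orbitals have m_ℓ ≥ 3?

Count contributing orbitals for each principal shell:
n=4 → 1; n=5 → 3.
Total orbitals: 1 + 3 = 4.

4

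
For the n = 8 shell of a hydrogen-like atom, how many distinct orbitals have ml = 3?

With n = 8 the allowed l are 0, 1, …, 7.
The (l, ml) pairs meeting ml = 3 give: l=3 → 1; l=4 → 1; l=5 → 1; l=6 → 1; l=7 → 1.
Total orbitals: 1 + 1 + 1 + 1 + 1 = 5.

5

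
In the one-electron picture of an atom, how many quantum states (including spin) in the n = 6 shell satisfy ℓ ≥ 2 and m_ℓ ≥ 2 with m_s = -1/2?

Contributions: ℓ=2 → 1; ℓ=3 → 2; ℓ=4 → 3; ℓ=5 → 4.
Orbitals: 1 + 2 + 3 + 4 = 10. With m_s fixed to a single value there is one state per orbital, giving 10 states.

10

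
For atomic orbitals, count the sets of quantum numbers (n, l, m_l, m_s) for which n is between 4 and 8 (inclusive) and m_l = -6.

For each n in the range, tally the orbitals obeying m_l = -6:
n=7 → 1; n=8 → 2.
Orbitals: 1 + 2 = 3. Including both spin states (m_s = ±1/2) gives 2 × 3 = 6 states.

6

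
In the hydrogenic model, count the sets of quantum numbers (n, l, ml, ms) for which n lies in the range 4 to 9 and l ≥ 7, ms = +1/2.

Treat each shell separately and count matching orbitals:
n=8 → 15; n=9 → 32.
Orbitals: 15 + 32 = 47. With ms fixed to +1/2 there is one state per orbital, so 47 states.

47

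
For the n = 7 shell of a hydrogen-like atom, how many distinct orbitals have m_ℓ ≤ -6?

The n = 7 shell has ℓ = 0 through 6; check each.
The (ℓ, m_ℓ) pairs meeting m_ℓ ≤ -6 give: ℓ=6 → 1.
Total orbitals: 1.

1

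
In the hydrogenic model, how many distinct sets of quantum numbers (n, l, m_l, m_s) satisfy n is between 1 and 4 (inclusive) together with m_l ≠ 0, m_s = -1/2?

For each n in the range, tally the orbitals obeying m_l ≠ 0:
n=2 → 2; n=3 → 6; n=4 → 12.
Orbitals: 2 + 6 + 12 = 20. With m_s fixed to -1/2 there is one state per orbital, so 20 states.

20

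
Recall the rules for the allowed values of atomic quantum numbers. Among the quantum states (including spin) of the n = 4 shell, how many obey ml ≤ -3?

With n = 4 the allowed l are 0, 1, …, 3.
Contributions: l=3 → 1.
Orbitals: 1. Each orbital carries two spin states, so 1 × 2 = 2 states.

2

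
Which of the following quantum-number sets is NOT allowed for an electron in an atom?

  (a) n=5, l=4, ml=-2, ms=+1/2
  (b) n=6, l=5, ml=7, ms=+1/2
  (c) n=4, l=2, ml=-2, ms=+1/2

(b)

(b) has |ml| = 7 > l = 5, violating −l ≤ ml ≤ l.
The remaining sets (a), (c) satisfy all four rules.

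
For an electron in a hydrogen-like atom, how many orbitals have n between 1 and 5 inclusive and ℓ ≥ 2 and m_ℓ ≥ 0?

22

Go shell by shell, enumerating (ℓ, m_ℓ) with ℓ ≥ 2 and m_ℓ ≥ 0:
n=3 → 3; n=4 → 7; n=5 → 12.
Total orbitals: 3 + 7 + 12 = 22.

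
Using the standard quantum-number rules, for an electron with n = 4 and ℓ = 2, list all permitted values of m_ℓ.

-2, -1, 0, 1, 2

m_ℓ takes every integer from −ℓ to +ℓ. With ℓ = 2 that gives the 5 values -2, -1, 0, 1, 2.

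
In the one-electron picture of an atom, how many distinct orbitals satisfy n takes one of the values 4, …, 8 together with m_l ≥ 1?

Per-shell orbital counts meeting the constraint:
n=4 → 6; n=5 → 10; n=6 → 15; n=7 → 21; n=8 → 28.
Total orbitals: 6 + 10 + 15 + 21 + 28 = 80.

80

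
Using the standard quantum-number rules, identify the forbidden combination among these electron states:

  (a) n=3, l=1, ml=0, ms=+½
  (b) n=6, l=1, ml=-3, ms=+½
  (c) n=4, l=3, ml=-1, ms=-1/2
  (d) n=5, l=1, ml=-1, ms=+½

(b) has |ml| = 3 > l = 1, violating −l ≤ ml ≤ l.
The remaining sets (a), (c), (d) satisfy all four rules.

(b)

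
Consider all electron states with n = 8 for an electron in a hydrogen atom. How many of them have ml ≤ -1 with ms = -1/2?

Per l-value: l=1 → 1; l=2 → 2; l=3 → 3; l=4 → 4; l=5 → 5; l=6 → 6; l=7 → 7.
Orbitals: 1 + 2 + 3 + 4 + 5 + 6 + 7 = 28. With ms fixed to a single value there is one state per orbital, giving 28 states.

28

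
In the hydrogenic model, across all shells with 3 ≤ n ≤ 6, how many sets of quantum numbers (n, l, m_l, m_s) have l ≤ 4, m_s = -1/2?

Count contributing orbitals for each principal shell:
n=3 → 9; n=4 → 16; n=5 → 25; n=6 → 25.
Orbitals: 9 + 16 + 25 + 25 = 75. With m_s fixed to -1/2 there is one state per orbital, so 75 states.

75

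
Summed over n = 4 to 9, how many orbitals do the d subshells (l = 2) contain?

A d subshell (l = 2) exists for every n ≥ 3, so shells n = 4, 5, 6, 7, 8, 9 each contribute one — 6 subshells.
Since each d subshell has 2·2+1 = 5 orbitals, the total is 6 × 5 = 30.

30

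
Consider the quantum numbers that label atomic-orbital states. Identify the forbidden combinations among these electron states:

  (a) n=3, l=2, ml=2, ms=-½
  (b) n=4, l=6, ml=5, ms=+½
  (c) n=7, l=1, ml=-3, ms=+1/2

(b) and (c)

(b) has l = 6 ≥ n = 4, violating 0 ≤ l ≤ n−1.
(c) has |ml| = 3 > l = 1, violating −l ≤ ml ≤ l.
The remaining set (a) satisfies all four rules.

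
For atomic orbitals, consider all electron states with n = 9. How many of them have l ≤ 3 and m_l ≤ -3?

2

The n = 9 shell has l = 0 through 8; check each.
The (l, m_l) pairs meeting l ≤ 3 and m_l ≤ -3 give: l=3 → 1.
Orbitals: 1. Each orbital carries two spin states, so 1 × 2 = 2 states.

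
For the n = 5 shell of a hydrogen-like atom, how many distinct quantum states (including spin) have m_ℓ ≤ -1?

Go through ℓ = 0, …, 4 (the values permitted for n = 5).
Contributions: ℓ=1 → 1; ℓ=2 → 2; ℓ=3 → 3; ℓ=4 → 4.
Orbitals: 1 + 2 + 3 + 4 = 10. Each orbital carries two spin states, so 10 × 2 = 20 states.

20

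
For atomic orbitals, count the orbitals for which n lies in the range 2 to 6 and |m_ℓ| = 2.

20

Count contributing orbitals for each principal shell:
n=3 → 2; n=4 → 4; n=5 → 6; n=6 → 8.
Total orbitals: 2 + 4 + 6 + 8 = 20.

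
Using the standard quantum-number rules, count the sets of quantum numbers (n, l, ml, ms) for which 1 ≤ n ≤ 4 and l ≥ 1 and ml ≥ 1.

Go shell by shell, enumerating (l, ml) with l ≥ 1 and ml ≥ 1:
n=2 → 1; n=3 → 3; n=4 → 6.
Orbitals: 1 + 3 + 6 = 10. Including both spin states (ms = ±1/2) gives 2 × 10 = 20 states.

20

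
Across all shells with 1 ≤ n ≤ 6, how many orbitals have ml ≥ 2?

20

For each n in the range, tally the orbitals obeying ml ≥ 2:
n=3 → 1; n=4 → 3; n=5 → 6; n=6 → 10.
Total orbitals: 1 + 3 + 6 + 10 = 20.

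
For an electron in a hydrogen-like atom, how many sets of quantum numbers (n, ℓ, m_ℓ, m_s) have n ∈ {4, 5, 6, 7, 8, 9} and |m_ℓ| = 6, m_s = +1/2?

12

For each n in the range, tally the orbitals obeying |m_ℓ| = 6:
n=7 → 2; n=8 → 4; n=9 → 6.
Orbitals: 2 + 4 + 6 = 12. With m_s fixed to +1/2 there is one state per orbital, so 12 states.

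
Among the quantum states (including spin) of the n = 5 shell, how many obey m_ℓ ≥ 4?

2

With n = 5 the allowed ℓ are 0, 1, …, 4.
The (ℓ, m_ℓ) pairs meeting m_ℓ ≥ 4 give: ℓ=4 → 1.
Orbitals: 1. Each orbital carries two spin states, so 1 × 2 = 2 states.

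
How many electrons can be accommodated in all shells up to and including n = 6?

Total orbitals = 1² + 2² + 3² + 4² + 5² + 6² = 91. Doubling for spin gives 182 electrons.

182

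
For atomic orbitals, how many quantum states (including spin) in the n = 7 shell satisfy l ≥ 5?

The (l, m_l) pairs meeting l ≥ 5 give: l=5 → 11; l=6 → 13.
Orbitals: 11 + 13 = 24. Each orbital carries two spin states, so 24 × 2 = 48 states.

48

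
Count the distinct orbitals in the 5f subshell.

7

A subshell has 2l+1 orbitals; with l = 3, that's 7.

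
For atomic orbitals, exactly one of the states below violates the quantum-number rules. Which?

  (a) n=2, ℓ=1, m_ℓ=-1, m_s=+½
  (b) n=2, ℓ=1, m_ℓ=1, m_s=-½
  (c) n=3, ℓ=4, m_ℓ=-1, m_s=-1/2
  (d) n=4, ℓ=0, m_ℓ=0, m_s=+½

(c) has ℓ = 4 ≥ n = 3, violating 0 ≤ ℓ ≤ n−1.
The remaining sets (a), (b), (d) satisfy all four rules.

(c)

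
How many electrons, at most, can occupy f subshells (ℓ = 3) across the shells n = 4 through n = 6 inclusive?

42

An f subshell (ℓ = 3) exists for every n ≥ 4, so shells n = 4, 5, 6 each contribute one — 3 subshells.
Since each f subshell holds 2(2·3+1) = 14 electrons, the total is 3 × 14 = 42.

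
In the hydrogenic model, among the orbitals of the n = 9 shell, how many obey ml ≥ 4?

Per l-value: l=4 → 1; l=5 → 2; l=6 → 3; l=7 → 4; l=8 → 5.
Total orbitals: 1 + 2 + 3 + 4 + 5 = 15.

15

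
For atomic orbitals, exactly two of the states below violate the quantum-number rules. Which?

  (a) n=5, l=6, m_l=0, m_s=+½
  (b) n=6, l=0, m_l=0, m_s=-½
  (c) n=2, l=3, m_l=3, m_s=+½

(a) and (c)

(a) has l = 6 ≥ n = 5, violating 0 ≤ l ≤ n−1.
(c) has l = 3 ≥ n = 2, violating 0 ≤ l ≤ n−1.
The remaining set (b) satisfies all four rules.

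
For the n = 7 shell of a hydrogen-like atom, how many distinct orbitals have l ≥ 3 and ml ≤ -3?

10

For n = 7, l ranges over 0 … 6.
Per l-value: l=3 → 1; l=4 → 2; l=5 → 3; l=6 → 4.
Total orbitals: 1 + 2 + 3 + 4 = 10.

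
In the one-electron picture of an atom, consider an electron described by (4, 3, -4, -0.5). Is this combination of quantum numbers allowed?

No

The magnetic quantum number must satisfy −l ≤ m_l ≤ l. With l = 3, m_l can only be -3, -2, -1, 0, 1, 2, 3, so m_l = -4 is forbidden.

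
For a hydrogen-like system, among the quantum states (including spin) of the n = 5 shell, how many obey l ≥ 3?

32

Orbitals with l ≥ 3, by l: l=3 → 7; l=4 → 9.
Orbitals: 7 + 9 = 16. Each orbital carries two spin states, so 16 × 2 = 32 states.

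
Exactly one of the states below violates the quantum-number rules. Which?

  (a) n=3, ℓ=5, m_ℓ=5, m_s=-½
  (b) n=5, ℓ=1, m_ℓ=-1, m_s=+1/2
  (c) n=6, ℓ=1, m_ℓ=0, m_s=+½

(a)

(a) has ℓ = 5 ≥ n = 3, violating 0 ≤ ℓ ≤ n−1.
The remaining sets (b), (c) satisfy all four rules.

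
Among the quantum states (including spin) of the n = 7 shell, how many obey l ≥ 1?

96

Per l-value: l=1 → 3; l=2 → 5; l=3 → 7; l=4 → 9; l=5 → 11; l=6 → 13.
Orbitals: 3 + 5 + 7 + 9 + 11 + 13 = 48. Each orbital carries two spin states, so 48 × 2 = 96 states.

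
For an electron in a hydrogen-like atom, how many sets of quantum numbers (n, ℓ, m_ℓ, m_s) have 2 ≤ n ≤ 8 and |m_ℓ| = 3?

Per-shell orbital counts meeting the constraint:
n=4 → 2; n=5 → 4; n=6 → 6; n=7 → 8; n=8 → 10.
Orbitals: 2 + 4 + 6 + 8 + 10 = 30. Including both spin states (m_s = ±1/2) gives 2 × 30 = 60 states.

60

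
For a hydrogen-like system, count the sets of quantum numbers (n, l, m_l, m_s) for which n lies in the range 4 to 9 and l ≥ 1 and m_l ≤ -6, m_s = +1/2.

Per-shell orbital counts meeting the constraint:
n=7 → 1; n=8 → 3; n=9 → 6.
Orbitals: 1 + 3 + 6 = 10. With m_s fixed to +1/2 there is one state per orbital, so 10 states.

10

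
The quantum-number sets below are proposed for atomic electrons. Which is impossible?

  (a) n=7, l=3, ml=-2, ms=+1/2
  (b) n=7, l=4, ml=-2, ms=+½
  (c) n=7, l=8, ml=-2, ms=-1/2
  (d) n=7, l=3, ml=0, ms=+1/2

(c)

(c) has l = 8 ≥ n = 7, violating 0 ≤ l ≤ n−1.
The remaining sets (a), (b), (d) satisfy all four rules.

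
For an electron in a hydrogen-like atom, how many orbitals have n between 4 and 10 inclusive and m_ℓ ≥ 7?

Go shell by shell, enumerating (ℓ, m_ℓ) with m_ℓ ≥ 7:
n=8 → 1; n=9 → 3; n=10 → 6.
Total orbitals: 1 + 3 + 6 = 10.

10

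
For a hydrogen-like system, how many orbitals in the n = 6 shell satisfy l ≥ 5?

The n = 6 shell has l = 0 through 5; check each.
Contributions: l=5 → 11.
Total orbitals: 11.

11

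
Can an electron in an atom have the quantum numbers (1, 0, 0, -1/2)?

Allowed

n = 1 is a positive integer. l = 0 satisfies 0 ≤ l ≤ n−1 = 0. ml = 0 lies in the range −l … +l (here 0). ms = -1/2 is one of ±1/2.
All four constraints are satisfied.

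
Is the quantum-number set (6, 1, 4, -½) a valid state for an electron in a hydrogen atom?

No

The magnetic quantum number must satisfy −l ≤ ml ≤ l. With l = 1, ml can only be -1, 0, 1, so ml = 4 is forbidden.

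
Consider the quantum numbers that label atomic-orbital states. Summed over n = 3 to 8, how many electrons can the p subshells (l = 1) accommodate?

36

A p subshell (l = 1) exists for every n ≥ 2, so shells n = 3, 4, 5, 6, 7, 8 each contribute one — 6 subshells.
Since each p subshell holds 2(2·1+1) = 6 electrons, the total is 6 × 6 = 36.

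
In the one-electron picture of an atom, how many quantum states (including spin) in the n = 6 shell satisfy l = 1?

Per l-value: l=1 → 3.
Orbitals: 3. Each orbital carries two spin states, so 3 × 2 = 6 states.

6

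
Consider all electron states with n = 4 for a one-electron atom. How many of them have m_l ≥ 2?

6

Orbitals with m_l ≥ 2, by l: l=2 → 1; l=3 → 2.
Orbitals: 1 + 2 = 3. Each orbital carries two spin states, so 3 × 2 = 6 states.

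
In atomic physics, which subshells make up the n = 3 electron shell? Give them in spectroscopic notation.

For n = 3, l runs from 0 to 2. In spectroscopic notation l = 0,1,2,… ↔ s,p,d,f,g,h,i, so the subshells are 3s, 3p, 3d.

3s, 3p, 3d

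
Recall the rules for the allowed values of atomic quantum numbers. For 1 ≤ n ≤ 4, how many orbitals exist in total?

30

Total orbitals = 1² + 2² + 3² + 4² = 30.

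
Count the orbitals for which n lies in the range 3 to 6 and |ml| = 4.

6

Per-shell orbital counts meeting the constraint:
n=5 → 2; n=6 → 4.
Total orbitals: 2 + 4 = 6.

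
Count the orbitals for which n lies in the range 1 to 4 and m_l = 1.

6

For each n in the range, tally the orbitals obeying m_l = 1:
n=2 → 1; n=3 → 2; n=4 → 3.
Total orbitals: 1 + 2 + 3 = 6.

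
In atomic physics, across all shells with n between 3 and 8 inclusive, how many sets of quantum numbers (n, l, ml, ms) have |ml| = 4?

For each n in the range, tally the orbitals obeying |ml| = 4:
n=5 → 2; n=6 → 4; n=7 → 6; n=8 → 8.
Orbitals: 2 + 4 + 6 + 8 = 20. Including both spin states (ms = ±1/2) gives 2 × 20 = 40 states.

40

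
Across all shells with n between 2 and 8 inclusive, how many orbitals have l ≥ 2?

175

Work shell by shell — for each n, count the (l, m_l) pairs that satisfy l ≥ 2:
n=3 → 5; n=4 → 12; n=5 → 21; n=6 → 32; n=7 → 45; n=8 → 60.
Total orbitals: 5 + 12 + 21 + 32 + 45 + 60 = 175.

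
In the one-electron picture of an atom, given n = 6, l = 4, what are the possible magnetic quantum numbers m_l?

-4, -3, -2, -1, 0, 1, 2, 3, 4

m_l takes every integer from −l to +l. With l = 4 that gives the 9 values -4, -3, -2, -1, 0, 1, 2, 3, 4.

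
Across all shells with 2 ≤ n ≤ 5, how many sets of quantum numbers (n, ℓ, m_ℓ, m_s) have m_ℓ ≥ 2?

20

Per-shell orbital counts meeting the constraint:
n=3 → 1; n=4 → 3; n=5 → 6.
Orbitals: 1 + 3 + 6 = 10. Including both spin states (m_s = ±1/2) gives 2 × 10 = 20 states.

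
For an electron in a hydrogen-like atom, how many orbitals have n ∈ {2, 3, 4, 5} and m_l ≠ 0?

40

For each n in the range, tally the orbitals obeying m_l ≠ 0:
n=2 → 2; n=3 → 6; n=4 → 12; n=5 → 20.
Total orbitals: 2 + 6 + 12 + 20 = 40.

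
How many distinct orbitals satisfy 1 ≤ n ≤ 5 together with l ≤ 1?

17

Per-shell orbital counts meeting the constraint:
n=1 → 1; n=2 → 4; n=3 → 4; n=4 → 4; n=5 → 4.
Total orbitals: 1 + 4 + 4 + 4 + 4 = 17.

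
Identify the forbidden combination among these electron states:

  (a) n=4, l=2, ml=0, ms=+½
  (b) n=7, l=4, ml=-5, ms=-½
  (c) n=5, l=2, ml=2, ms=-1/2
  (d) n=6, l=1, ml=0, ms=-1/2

(b)

(b) has |ml| = 5 > l = 4, violating −l ≤ ml ≤ l.
The remaining sets (a), (c), (d) satisfy all four rules.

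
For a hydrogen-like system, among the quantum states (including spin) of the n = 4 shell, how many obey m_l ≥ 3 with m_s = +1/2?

With n = 4 the allowed l are 0, 1, …, 3.
The (l, m_l) pairs meeting m_l ≥ 3 give: l=3 → 1.
Orbitals: 1. With m_s fixed to a single value there is one state per orbital, giving 1 state.

1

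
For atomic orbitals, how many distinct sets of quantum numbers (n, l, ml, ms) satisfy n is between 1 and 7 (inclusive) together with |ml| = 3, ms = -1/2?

20

Per-shell orbital counts meeting the constraint:
n=4 → 2; n=5 → 4; n=6 → 6; n=7 → 8.
Orbitals: 2 + 4 + 6 + 8 = 20. With ms fixed to -1/2 there is one state per orbital, so 20 states.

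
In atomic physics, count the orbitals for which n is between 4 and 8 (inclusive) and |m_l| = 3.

30

Work shell by shell — for each n, count the (l, m_l) pairs that satisfy |m_l| = 3:
n=4 → 2; n=5 → 4; n=6 → 6; n=7 → 8; n=8 → 10.
Total orbitals: 2 + 4 + 6 + 8 + 10 = 30.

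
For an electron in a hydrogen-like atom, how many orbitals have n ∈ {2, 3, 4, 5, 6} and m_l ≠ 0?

70

For each n in the range, tally the orbitals obeying m_l ≠ 0:
n=2 → 2; n=3 → 6; n=4 → 12; n=5 → 20; n=6 → 30.
Total orbitals: 2 + 6 + 12 + 20 + 30 = 70.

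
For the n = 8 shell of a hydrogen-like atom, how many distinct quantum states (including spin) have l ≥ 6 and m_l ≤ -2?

22

The n = 8 shell has l = 0 through 7; check each.
Contributions: l=6 → 5; l=7 → 6.
Orbitals: 5 + 6 = 11. Each orbital carries two spin states, so 11 × 2 = 22 states.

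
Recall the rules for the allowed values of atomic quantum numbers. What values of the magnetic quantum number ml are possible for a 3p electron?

-1, 0, 1

The 3p subshell has l = 1, and ml takes every integer from −l to +l. With l = 1 that gives the 3 values -1, 0, 1.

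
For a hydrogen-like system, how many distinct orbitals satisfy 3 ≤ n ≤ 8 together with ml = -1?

For each n in the range, tally the orbitals obeying ml = -1:
n=3 → 2; n=4 → 3; n=5 → 4; n=6 → 5; n=7 → 6; n=8 → 7.
Total orbitals: 2 + 3 + 4 + 5 + 6 + 7 = 27.

27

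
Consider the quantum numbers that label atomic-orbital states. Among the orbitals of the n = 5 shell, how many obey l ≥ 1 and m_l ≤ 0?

14

Go through l = 0, …, 4 (the values permitted for n = 5).
Contributions: l=1 → 2; l=2 → 3; l=3 → 4; l=4 → 5.
Total orbitals: 2 + 3 + 4 + 5 = 14.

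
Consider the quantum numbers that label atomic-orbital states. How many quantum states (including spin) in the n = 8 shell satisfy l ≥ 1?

Per l-value: l=1 → 3; l=2 → 5; l=3 → 7; l=4 → 9; l=5 → 11; l=6 → 13; l=7 → 15.
Orbitals: 3 + 5 + 7 + 9 + 11 + 13 + 15 = 63. Each orbital carries two spin states, so 63 × 2 = 126 states.

126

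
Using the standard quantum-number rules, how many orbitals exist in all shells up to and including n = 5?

Total orbitals = 1² + 2² + 3² + 4² + 5² = 55.

55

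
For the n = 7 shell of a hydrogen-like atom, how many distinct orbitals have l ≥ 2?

45

The n = 7 shell has l = 0 through 6; check each.
Contributions: l=2 → 5; l=3 → 7; l=4 → 9; l=5 → 11; l=6 → 13.
Total orbitals: 5 + 7 + 9 + 11 + 13 = 45.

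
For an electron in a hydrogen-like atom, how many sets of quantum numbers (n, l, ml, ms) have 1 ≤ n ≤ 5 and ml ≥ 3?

Work shell by shell — for each n, count the (l, ml) pairs that satisfy ml ≥ 3:
n=4 → 1; n=5 → 3.
Orbitals: 1 + 3 = 4. Including both spin states (ms = ±1/2) gives 2 × 4 = 8 states.

8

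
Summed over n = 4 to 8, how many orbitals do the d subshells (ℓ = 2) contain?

25

A d subshell (ℓ = 2) exists for every n ≥ 3, so shells n = 4, 5, 6, 7, 8 each contribute one — 5 subshells.
Since each d subshell has 2·2+1 = 5 orbitals, the total is 5 × 5 = 25.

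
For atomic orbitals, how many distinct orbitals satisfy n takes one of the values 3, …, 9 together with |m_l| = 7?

6

Count contributing orbitals for each principal shell:
n=8 → 2; n=9 → 4.
Total orbitals: 2 + 4 = 6.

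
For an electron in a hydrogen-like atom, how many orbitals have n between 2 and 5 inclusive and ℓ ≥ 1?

Treat each shell separately and count matching orbitals:
n=2 → 3; n=3 → 8; n=4 → 15; n=5 → 24.
Total orbitals: 3 + 8 + 15 + 24 = 50.

50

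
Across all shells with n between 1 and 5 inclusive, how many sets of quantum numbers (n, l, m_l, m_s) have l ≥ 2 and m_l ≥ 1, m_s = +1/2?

Count contributing orbitals for each principal shell:
n=3 → 2; n=4 → 5; n=5 → 9.
Orbitals: 2 + 5 + 9 = 16. With m_s fixed to +1/2 there is one state per orbital, so 16 states.

16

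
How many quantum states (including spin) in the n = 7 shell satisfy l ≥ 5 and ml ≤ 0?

26

Go through l = 0, …, 6 (the values permitted for n = 7).
The (l, ml) pairs meeting l ≥ 5 and ml ≤ 0 give: l=5 → 6; l=6 → 7.
Orbitals: 6 + 7 = 13. Each orbital carries two spin states, so 13 × 2 = 26 states.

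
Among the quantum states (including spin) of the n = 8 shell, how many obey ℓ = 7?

The (ℓ, m_ℓ) pairs meeting ℓ = 7 give: ℓ=7 → 15.
Orbitals: 15. Each orbital carries two spin states, so 15 × 2 = 30 states.

30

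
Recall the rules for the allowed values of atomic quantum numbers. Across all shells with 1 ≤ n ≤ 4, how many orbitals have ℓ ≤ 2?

Work shell by shell — for each n, count the (ℓ, m_ℓ) pairs that satisfy ℓ ≤ 2:
n=1 → 1; n=2 → 4; n=3 → 9; n=4 → 9.
Total orbitals: 1 + 4 + 9 + 9 = 23.

23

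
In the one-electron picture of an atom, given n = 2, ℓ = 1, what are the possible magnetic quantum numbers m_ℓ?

m_ℓ takes every integer from −ℓ to +ℓ. With ℓ = 1 that gives the 3 values -1, 0, 1.

-1, 0, 1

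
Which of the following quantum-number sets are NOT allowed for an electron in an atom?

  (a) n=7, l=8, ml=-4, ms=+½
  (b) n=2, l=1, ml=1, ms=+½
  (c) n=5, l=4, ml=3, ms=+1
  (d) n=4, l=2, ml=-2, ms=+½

(a) has l = 8 ≥ n = 7, violating 0 ≤ l ≤ n−1.
(c) has ms = +1, but an electron's spin must be ±1/2.
The remaining sets (b), (d) satisfy all four rules.

(a) and (c)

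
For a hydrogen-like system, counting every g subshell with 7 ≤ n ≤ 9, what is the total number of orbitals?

A g subshell (ℓ = 4) exists for every n ≥ 5, so shells n = 7, 8, 9 each contribute one — 3 subshells.
Since each g subshell has 2·4+1 = 9 orbitals, the total is 3 × 9 = 27.

27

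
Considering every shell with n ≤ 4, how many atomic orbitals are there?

Total orbitals = 1² + 2² + 3² + 4² = 30.

30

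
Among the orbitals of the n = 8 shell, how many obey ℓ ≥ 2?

60

The (ℓ, m_ℓ) pairs meeting ℓ ≥ 2 give: ℓ=2 → 5; ℓ=3 → 7; ℓ=4 → 9; ℓ=5 → 11; ℓ=6 → 13; ℓ=7 → 15.
Total orbitals: 5 + 7 + 9 + 11 + 13 + 15 = 60.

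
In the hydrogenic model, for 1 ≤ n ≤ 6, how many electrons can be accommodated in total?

Total orbitals = 1² + 2² + 3² + 4² + 5² + 6² = 91. Doubling for spin gives 182 electrons.

182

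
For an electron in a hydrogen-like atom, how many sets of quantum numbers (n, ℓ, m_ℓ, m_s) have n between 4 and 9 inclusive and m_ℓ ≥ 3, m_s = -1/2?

Per-shell orbital counts meeting the constraint:
n=4 → 1; n=5 → 3; n=6 → 6; n=7 → 10; n=8 → 15; n=9 → 21.
Orbitals: 1 + 3 + 6 + 10 + 15 + 21 = 56. With m_s fixed to -1/2 there is one state per orbital, so 56 states.

56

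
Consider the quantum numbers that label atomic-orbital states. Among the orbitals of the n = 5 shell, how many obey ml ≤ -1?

10

Orbitals with ml ≤ -1, by l: l=1 → 1; l=2 → 2; l=3 → 3; l=4 → 4.
Total orbitals: 1 + 2 + 3 + 4 = 10.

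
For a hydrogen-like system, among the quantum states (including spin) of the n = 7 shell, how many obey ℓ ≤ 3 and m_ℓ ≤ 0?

20

The n = 7 shell has ℓ = 0 through 6; check each.
Per ℓ-value: ℓ=0 → 1; ℓ=1 → 2; ℓ=2 → 3; ℓ=3 → 4.
Orbitals: 1 + 2 + 3 + 4 = 10. Each orbital carries two spin states, so 10 × 2 = 20 states.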